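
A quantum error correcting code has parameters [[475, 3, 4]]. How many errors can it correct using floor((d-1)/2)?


Code parameters: [[475, 3, 4]], distance d = 4.
Number of correctable errors = floor((d-1)/2)
= floor((4 - 1)/2)
= floor(3/2)
= 1

1


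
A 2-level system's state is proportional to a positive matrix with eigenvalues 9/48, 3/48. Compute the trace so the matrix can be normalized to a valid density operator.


tr(M) = sum of eigenvalues
= 9/48 + 3/48
= 12/48
= 0.2500

0.2500


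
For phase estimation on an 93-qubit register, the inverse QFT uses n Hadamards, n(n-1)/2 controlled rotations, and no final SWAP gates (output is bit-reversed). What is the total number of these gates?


Hadamard gates: 93
Controlled rotations: n*(n-1)/2 = 93*92/2 = 4278
SWAP gates: 0 (omitted)
Total = 93 + 4278
= 4371

4371


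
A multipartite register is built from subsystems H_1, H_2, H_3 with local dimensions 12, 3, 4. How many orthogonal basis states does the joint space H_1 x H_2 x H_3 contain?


dim(H_1 x H_2 x H_3) = 12 * 3 * 4
= 36 * 4
= 144

144


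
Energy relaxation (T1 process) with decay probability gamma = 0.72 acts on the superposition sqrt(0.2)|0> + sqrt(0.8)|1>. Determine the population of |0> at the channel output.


For amplitude damping with parameter gamma on state sqrt(a)|0> + sqrt(b)|1>:
alpha^2 = 0.2, beta^2 = 0.8
P(|0>) = alpha^2 + gamma * beta^2
= 0.2 + 0.72 * 0.8
= 0.2 + 0.5760
= 0.7760

0.7760


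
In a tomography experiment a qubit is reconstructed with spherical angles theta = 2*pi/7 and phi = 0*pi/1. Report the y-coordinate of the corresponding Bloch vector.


theta = 0.8976, phi = 0.0000
r_y = sin(theta)*sin(phi) = 0.7818 * 0.0000
r_y = 0.0000

0.0000


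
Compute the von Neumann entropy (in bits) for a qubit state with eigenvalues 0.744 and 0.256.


S = -p*log2(p) - (1-p)*log2(1-p)
p = 0.7440, 1-p = 0.2560
= -0.7440 * log2(0.7440) - 0.2560 * log2(0.2560)
= -(-0.3174) - (-0.5032)
= 0.8207

0.8207


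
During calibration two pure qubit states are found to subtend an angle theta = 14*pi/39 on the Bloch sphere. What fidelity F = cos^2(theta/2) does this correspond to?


For states separated by angle theta on Bloch sphere:
F = cos^2(theta/2)
theta = 14*pi/39 = 1.1278
theta/2 = 0.5639
cos(theta/2) = 0.8452
F = 0.7143

0.7143


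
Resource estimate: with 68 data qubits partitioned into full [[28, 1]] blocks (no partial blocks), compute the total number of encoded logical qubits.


Each code block uses 28 physical qubits for 1 logical qubit(s).
Number of complete blocks = floor(68 / 28) = 2
Logical qubits = 2 * 1
= 2

2


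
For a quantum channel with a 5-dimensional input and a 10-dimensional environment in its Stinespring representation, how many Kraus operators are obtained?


Tracing out the environment in an orthonormal basis {|i>_E} gives Kraus operators K_i = <i|_E U |0>_E.
Number of Kraus operators = dim(H_env) = d_env
= 10

10


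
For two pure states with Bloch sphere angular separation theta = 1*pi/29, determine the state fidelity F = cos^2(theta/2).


For states separated by angle theta on Bloch sphere:
F = cos^2(theta/2)
theta = 1*pi/29 = 0.1083
theta/2 = 0.0542
cos(theta/2) = 0.9985
F = 0.9971

0.9971


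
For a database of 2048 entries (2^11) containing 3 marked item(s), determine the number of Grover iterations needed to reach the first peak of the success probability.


After j Grover iterations the success probability is P(j) = sin^2((2j+1)*theta), where sin(theta) = sqrt(k/N).
N = 2^11 = 2048, k = 3
sin(theta) = sqrt(k/N) = 0.03827327723
theta = arcsin(sqrt(k/N)) = 0.03828262746 rad
P(j) reaches its first maximum when (2j+1)*theta is as close as possible to pi/2, i.e. j = round(pi/(4*theta) - 1/2).
pi/(4*theta) - 1/2 = 20.0158
(For comparison, the common estimate pi/4 * sqrt(N/k) = 20.5208; the exact maximiser is used here.)
Optimal iterations = 20

20


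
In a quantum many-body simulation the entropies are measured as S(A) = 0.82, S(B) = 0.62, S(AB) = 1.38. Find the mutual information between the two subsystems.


I(A:B) = S(A) + S(B) - S(AB)
= 0.82 + 0.62 - 1.38
= 0.0600

0.0600


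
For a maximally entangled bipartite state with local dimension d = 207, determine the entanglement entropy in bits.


For a maximally entangled state in d x d:
S = log2(d) = log2(207)
= 7.6935

7.6935


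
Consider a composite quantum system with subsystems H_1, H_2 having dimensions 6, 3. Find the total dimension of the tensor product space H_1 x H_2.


dim(H_1 x H_2) = 6 * 3
= 18

18


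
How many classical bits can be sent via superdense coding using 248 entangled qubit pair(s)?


Superdense coding allows 2 classical bits per shared entangled pair.
248 pair(s) -> 2 * 248 = 496 classical bits

496


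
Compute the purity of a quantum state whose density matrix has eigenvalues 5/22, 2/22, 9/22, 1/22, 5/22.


tr(rho^2) = sum of eigenvalues squared
= (5/22)^2 + (2/22)^2 + (9/22)^2 + (1/22)^2 + (5/22)^2
= (25 + 4 + 81 + 1 + 25) / 484
= 136/484
= 0.2810

0.2810


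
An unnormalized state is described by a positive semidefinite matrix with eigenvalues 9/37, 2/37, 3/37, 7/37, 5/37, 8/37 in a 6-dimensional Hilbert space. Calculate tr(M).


tr(M) = sum of eigenvalues
= 9/37 + 2/37 + 3/37 + 7/37 + 5/37 + 8/37
= 34/37
= 0.9189

0.9189


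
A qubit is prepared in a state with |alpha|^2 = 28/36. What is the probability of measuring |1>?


|alpha|^2 = 28/36 = 0.7778
|beta|^2 = 1 - 28/36 = 8/36 = 0.2222
P(|1>) = |beta|^2 = 0.2222

0.2222


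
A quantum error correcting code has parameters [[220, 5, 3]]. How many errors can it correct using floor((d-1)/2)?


Code parameters: [[220, 5, 3]], distance d = 3.
Number of correctable errors = floor((d-1)/2)
= floor((3 - 1)/2)
= floor(2/2)
= 1

1


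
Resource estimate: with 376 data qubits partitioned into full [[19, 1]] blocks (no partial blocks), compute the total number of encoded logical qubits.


Each code block uses 19 physical qubits for 1 logical qubit(s).
Number of complete blocks = floor(376 / 19) = 19
Logical qubits = 19 * 1
= 19

19


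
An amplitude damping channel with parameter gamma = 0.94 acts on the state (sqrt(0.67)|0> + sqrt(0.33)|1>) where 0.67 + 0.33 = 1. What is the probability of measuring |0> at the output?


For amplitude damping with parameter gamma on state sqrt(a)|0> + sqrt(b)|1>:
alpha^2 = 0.67, beta^2 = 0.33
P(|0>) = alpha^2 + gamma * beta^2
= 0.67 + 0.94 * 0.33
= 0.67 + 0.3102
= 0.9802

0.9802


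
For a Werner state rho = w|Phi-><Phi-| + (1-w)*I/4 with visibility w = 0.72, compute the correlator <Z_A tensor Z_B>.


|Phi-> = (|00> - |11>)/sqrt(2)
For the pure Bell state, <Z_A Z_B> = +1 (Bell-state Pauli correlator).
The maximally-mixed part I/4 has tr(I/4 * P tensor P) = 0 for any traceless Pauli P.
So <Z_A Z_B>_rho = w * (+1) + (1 - w) * 0
= 0.72 * (+1)
= 0.7200

0.7200


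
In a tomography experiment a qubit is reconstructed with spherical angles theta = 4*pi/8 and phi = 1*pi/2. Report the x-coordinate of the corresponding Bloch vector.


theta = 1.5708, phi = 1.5708
r_x = sin(theta)*cos(phi) = 1.0000 * 0.0000
r_x = 0.0000

0.0000


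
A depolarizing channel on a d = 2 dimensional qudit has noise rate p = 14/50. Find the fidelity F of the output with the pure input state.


F = (1-p) + p/d
= (1 - 0.2800) + 0.2800/2
= 0.7200 + 0.1400
= 0.8600

0.8600


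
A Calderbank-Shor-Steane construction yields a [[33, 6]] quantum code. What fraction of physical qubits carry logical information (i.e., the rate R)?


Code rate R = k/n
= 6/33
= 0.1818

0.1818


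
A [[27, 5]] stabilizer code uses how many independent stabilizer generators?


For an [[n,k]] stabilizer code:
Number of stabilizer generators = n - k
= 27 - 5
= 22

22


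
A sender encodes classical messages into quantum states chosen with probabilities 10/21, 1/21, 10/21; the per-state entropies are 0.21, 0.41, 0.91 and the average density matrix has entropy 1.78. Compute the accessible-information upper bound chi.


chi = S(rho) - sum_i p_i * S(rho_i)
Weighted entropy = 10/21 * 0.21 + 1/21 * 0.41 + 10/21 * 0.91
= 0.5529
chi = 1.78 - 0.5529
= 1.2271

1.2271


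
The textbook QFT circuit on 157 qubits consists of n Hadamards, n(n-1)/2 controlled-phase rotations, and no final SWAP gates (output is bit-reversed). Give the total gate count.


Hadamard gates: 157
Controlled rotations: n*(n-1)/2 = 157*156/2 = 12246
SWAP gates: 0 (omitted)
Total = 157 + 12246
= 12403

12403


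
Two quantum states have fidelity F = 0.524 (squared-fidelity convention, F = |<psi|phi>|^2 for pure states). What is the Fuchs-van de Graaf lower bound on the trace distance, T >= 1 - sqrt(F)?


Fuchs-van de Graaf (squared-fidelity convention): 1 - sqrt(F) <= T <= sqrt(1 - F).
Lower bound: T >= 1 - sqrt(F)
sqrt(F) = sqrt(0.524) = 0.7239
T >= 1 - 0.7239
T >= 0.2761

0.2761


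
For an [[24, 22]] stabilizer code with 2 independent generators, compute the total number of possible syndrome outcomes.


Each stabilizer generator gives a binary (+1 or -1) measurement outcome.
With 2 independent generators:
Total syndromes = 2^2
= 4

4


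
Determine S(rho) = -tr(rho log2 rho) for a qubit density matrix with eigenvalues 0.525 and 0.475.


S = -p*log2(p) - (1-p)*log2(1-p)
p = 0.5250, 1-p = 0.4750
= -0.5250 * log2(0.5250) - 0.4750 * log2(0.4750)
= -(-0.4880) - (-0.5102)
= 0.9982

0.9982


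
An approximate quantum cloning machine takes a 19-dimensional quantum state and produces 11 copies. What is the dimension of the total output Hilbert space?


Output space = H^(tensor 11) where dim(H) = 19
dim = 19^11
= 361 (after 2 factors)
= 6859 (after 3 factors)
= 130321 (after 4 factors)
= 2476099 (after 5 factors)
= 47045881 (after 6 factors)
= 893871739 (after 7 factors)
= 16983563041 (after 8 factors)
= 322687697779 (after 9 factors)
= 6131066257801 (after 10 factors)
= 116490258898219 (after 11 factors)
= 116490258898219

116490258898219


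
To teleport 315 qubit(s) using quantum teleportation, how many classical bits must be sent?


Quantum teleportation requires 2 classical bits per qubit teleported.
315 qubit(s) -> 2 * 315 = 630 classical bits

630


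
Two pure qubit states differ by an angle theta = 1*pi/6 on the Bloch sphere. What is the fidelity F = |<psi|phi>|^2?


For states separated by angle theta on Bloch sphere:
F = cos^2(theta/2)
theta = 1*pi/6 = 0.5236
theta/2 = 0.2618
cos(theta/2) = 0.9659
F = 0.9330

0.9330


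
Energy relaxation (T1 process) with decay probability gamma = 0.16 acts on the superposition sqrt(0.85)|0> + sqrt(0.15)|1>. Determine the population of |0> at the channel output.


For amplitude damping with parameter gamma on state sqrt(a)|0> + sqrt(b)|1>:
alpha^2 = 0.85, beta^2 = 0.15
P(|0>) = alpha^2 + gamma * beta^2
= 0.85 + 0.16 * 0.15
= 0.85 + 0.0240
= 0.8740

0.8740


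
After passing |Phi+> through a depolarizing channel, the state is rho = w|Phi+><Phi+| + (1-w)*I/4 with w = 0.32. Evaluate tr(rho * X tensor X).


|Phi+> = (|00> + |11>)/sqrt(2)
For the pure Bell state, <X_A X_B> = +1 (Bell-state Pauli correlator).
The maximally-mixed part I/4 has tr(I/4 * P tensor P) = 0 for any traceless Pauli P.
So <X_A X_B>_rho = w * (+1) + (1 - w) * 0
= 0.32 * (+1)
= 0.3200

0.3200


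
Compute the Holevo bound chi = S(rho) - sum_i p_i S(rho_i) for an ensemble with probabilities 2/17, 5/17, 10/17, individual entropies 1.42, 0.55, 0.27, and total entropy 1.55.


chi = S(rho) - sum_i p_i * S(rho_i)
Weighted entropy = 2/17 * 1.42 + 5/17 * 0.55 + 10/17 * 0.27
= 0.4876
chi = 1.55 - 0.4876
= 1.0624

1.0624


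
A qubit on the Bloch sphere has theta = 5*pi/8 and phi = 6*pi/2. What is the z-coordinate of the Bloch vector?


theta = 1.9635, phi = 9.4248
r_z = cos(theta) = -0.3827

-0.3827


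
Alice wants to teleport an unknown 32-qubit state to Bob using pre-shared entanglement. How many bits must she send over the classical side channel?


Quantum teleportation requires 2 classical bits per qubit teleported.
32 qubit(s) -> 2 * 32 = 64 classical bits

64


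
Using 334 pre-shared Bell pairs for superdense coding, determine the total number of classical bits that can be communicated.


Superdense coding allows 2 classical bits per shared entangled pair.
334 pair(s) -> 2 * 334 = 668 classical bits

668


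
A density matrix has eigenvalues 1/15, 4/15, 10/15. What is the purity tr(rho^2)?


tr(rho^2) = sum of eigenvalues squared
= (1/15)^2 + (4/15)^2 + (10/15)^2
= (1 + 16 + 100) / 225
= 117/225
= 0.5200

0.5200


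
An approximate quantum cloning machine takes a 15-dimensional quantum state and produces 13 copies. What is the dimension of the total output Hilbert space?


Output space = H^(tensor 13) where dim(H) = 15
dim = 15^13
= 225 (after 2 factors)
= 3375 (after 3 factors)
= 50625 (after 4 factors)
= 759375 (after 5 factors)
= 11390625 (after 6 factors)
= 170859375 (after 7 factors)
= 2562890625 (after 8 factors)
= 38443359375 (after 9 factors)
= 576650390625 (after 10 factors)
= 8649755859375 (after 11 factors)
= 129746337890625 (after 12 factors)
= 1946195068359375 (after 13 factors)
= 1946195068359375

1946195068359375


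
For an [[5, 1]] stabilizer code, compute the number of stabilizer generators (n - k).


For an [[n,k]] stabilizer code:
Number of stabilizer generators = n - k
= 5 - 1
= 4

4


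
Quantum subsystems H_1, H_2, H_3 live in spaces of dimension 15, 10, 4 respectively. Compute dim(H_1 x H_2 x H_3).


dim(H_1 x H_2 x H_3) = 15 * 10 * 4
= 150 * 4
= 600

600


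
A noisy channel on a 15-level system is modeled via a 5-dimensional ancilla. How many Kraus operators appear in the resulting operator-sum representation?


Tracing out the environment in an orthonormal basis {|i>_E} gives Kraus operators K_i = <i|_E U |0>_E.
Number of Kraus operators = dim(H_env) = d_env
= 5

5


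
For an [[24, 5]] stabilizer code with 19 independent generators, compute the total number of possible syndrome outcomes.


Each stabilizer generator gives a binary (+1 or -1) measurement outcome.
With 19 independent generators:
Total syndromes = 2^19
= 524288

524288


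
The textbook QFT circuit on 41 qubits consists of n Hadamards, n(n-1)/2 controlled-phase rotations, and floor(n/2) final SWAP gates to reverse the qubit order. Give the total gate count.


Hadamard gates: 41
Controlled rotations: n*(n-1)/2 = 41*40/2 = 820
SWAP gates: floor(n/2) = floor(41/2) = 20
Total = 41 + 820 + 20
= 881

881


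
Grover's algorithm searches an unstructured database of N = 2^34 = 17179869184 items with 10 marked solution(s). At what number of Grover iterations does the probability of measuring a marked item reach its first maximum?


After j Grover iterations the success probability is P(j) = sin^2((2j+1)*theta), where sin(theta) = sqrt(k/N).
N = 2^34 = 17179869184, k = 10
sin(theta) = sqrt(k/N) = 2.412626389e-05
theta = arcsin(sqrt(k/N)) = 2.412626389e-05 rad
P(j) reaches its first maximum when (2j+1)*theta is as close as possible to pi/2, i.e. j = round(pi/(4*theta) - 1/2).
pi/(4*theta) - 1/2 = 32553.1588
(For comparison, the common estimate pi/4 * sqrt(N/k) = 32553.6588; the exact maximiser is used here.)
Optimal iterations = 32553

32553


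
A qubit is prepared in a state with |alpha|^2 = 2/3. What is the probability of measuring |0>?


|alpha|^2 = 2/3 = 0.6667
|beta|^2 = 1 - 2/3 = 1/3 = 0.3333
P(|0>) = |alpha|^2 = 0.6667

0.6667


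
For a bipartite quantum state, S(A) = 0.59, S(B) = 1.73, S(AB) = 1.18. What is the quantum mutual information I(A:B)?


I(A:B) = S(A) + S(B) - S(AB)
= 0.59 + 1.73 - 1.18
= 1.1400

1.1400


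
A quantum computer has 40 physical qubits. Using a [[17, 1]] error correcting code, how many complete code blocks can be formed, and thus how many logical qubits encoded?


Each code block uses 17 physical qubits for 1 logical qubit(s).
Number of complete blocks = floor(40 / 17) = 2
Logical qubits = 2 * 1
= 2

2


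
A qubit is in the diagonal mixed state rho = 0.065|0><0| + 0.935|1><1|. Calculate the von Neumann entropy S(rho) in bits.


S = -p*log2(p) - (1-p)*log2(1-p)
p = 0.0650, 1-p = 0.9350
= -0.0650 * log2(0.0650) - 0.9350 * log2(0.9350)
= -(-0.2563) - (-0.0907)
= 0.3470

0.3470


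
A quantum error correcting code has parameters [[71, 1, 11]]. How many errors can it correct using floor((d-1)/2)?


Code parameters: [[71, 1, 11]], distance d = 11.
Number of correctable errors = floor((d-1)/2)
= floor((11 - 1)/2)
= floor(10/2)
= 5

5


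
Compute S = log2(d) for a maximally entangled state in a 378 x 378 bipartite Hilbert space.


For a maximally entangled state in d x d:
S = log2(d) = log2(378)
= 8.5622

8.5622


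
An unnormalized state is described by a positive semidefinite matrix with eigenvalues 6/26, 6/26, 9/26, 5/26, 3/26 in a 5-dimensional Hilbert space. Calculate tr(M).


tr(M) = sum of eigenvalues
= 6/26 + 6/26 + 9/26 + 5/26 + 3/26
= 29/26
= 1.1154

1.1154


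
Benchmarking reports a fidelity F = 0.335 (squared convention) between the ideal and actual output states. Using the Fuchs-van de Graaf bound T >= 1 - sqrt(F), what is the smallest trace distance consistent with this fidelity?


Fuchs-van de Graaf (squared-fidelity convention): 1 - sqrt(F) <= T <= sqrt(1 - F).
Lower bound: T >= 1 - sqrt(F)
sqrt(F) = sqrt(0.335) = 0.5788
T >= 1 - 0.5788
T >= 0.4212

0.4212


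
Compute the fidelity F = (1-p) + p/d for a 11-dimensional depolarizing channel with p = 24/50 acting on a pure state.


F = (1-p) + p/d
= (1 - 0.4800) + 0.4800/11
= 0.5200 + 0.0436
= 0.5636

0.5636


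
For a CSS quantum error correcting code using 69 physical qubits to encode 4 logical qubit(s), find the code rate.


Code rate R = k/n
= 4/69
= 0.0580

0.0580


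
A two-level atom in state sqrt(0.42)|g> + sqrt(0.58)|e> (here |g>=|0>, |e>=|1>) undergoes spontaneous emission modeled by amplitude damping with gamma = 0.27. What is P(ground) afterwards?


For amplitude damping with parameter gamma on state sqrt(a)|0> + sqrt(b)|1>:
alpha^2 = 0.42, beta^2 = 0.58
P(|0>) = alpha^2 + gamma * beta^2
= 0.42 + 0.27 * 0.58
= 0.42 + 0.1566
= 0.5766

0.5766


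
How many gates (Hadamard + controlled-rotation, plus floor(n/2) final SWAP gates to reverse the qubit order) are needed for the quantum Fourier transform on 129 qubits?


Hadamard gates: 129
Controlled rotations: n*(n-1)/2 = 129*128/2 = 8256
SWAP gates: floor(n/2) = floor(129/2) = 64
Total = 129 + 8256 + 64
= 8449

8449


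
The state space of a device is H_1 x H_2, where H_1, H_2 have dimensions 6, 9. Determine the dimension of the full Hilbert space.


dim(H_1 x H_2) = 6 * 9
= 54

54


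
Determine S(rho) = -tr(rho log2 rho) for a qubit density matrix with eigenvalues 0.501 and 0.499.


S = -p*log2(p) - (1-p)*log2(1-p)
p = 0.5010, 1-p = 0.4990
= -0.5010 * log2(0.5010) - 0.4990 * log2(0.4990)
= -(-0.4996) - (-0.5004)
= 1.0000

1.0000


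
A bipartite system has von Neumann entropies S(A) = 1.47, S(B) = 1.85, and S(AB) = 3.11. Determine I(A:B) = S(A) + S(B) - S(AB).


I(A:B) = S(A) + S(B) - S(AB)
= 1.47 + 1.85 - 3.11
= 0.2100

0.2100


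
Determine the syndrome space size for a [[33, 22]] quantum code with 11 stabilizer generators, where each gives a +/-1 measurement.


Each stabilizer generator gives a binary (+1 or -1) measurement outcome.
With 11 independent generators:
Total syndromes = 2^11
= 2048

2048


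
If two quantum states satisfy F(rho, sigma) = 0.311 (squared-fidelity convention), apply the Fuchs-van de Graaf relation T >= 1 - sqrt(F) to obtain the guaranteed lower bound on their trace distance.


Fuchs-van de Graaf (squared-fidelity convention): 1 - sqrt(F) <= T <= sqrt(1 - F).
Lower bound: T >= 1 - sqrt(F)
sqrt(F) = sqrt(0.311) = 0.5577
T >= 1 - 0.5577
T >= 0.4423

0.4423


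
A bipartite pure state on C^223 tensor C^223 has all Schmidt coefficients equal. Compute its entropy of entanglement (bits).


For a maximally entangled state in d x d:
S = log2(d) = log2(223)
= 7.8009

7.8009


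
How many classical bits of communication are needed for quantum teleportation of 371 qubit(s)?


Quantum teleportation requires 2 classical bits per qubit teleported.
371 qubit(s) -> 2 * 371 = 742 classical bits

742


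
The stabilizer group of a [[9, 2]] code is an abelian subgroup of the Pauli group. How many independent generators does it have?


For an [[n,k]] stabilizer code:
Number of stabilizer generators = n - k
= 9 - 2
= 7

7


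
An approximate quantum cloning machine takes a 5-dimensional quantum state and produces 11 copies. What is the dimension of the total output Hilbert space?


Output space = H^(tensor 11) where dim(H) = 5
dim = 5^11
= 25 (after 2 factors)
= 125 (after 3 factors)
= 625 (after 4 factors)
= 3125 (after 5 factors)
= 15625 (after 6 factors)
= 78125 (after 7 factors)
= 390625 (after 8 factors)
= 1953125 (after 9 factors)
= 9765625 (after 10 factors)
= 48828125 (after 11 factors)
= 48828125

48828125


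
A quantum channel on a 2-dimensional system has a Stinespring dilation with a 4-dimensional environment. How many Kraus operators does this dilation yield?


Tracing out the environment in an orthonormal basis {|i>_E} gives Kraus operators K_i = <i|_E U |0>_E.
Number of Kraus operators = dim(H_env) = d_env
= 4

4


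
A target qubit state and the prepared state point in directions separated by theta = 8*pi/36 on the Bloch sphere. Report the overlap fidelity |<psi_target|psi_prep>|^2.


For states separated by angle theta on Bloch sphere:
F = cos^2(theta/2)
theta = 8*pi/36 = 0.6981
theta/2 = 0.3491
cos(theta/2) = 0.9397
F = 0.8830

0.8830


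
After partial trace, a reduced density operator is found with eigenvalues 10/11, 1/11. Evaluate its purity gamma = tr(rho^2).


tr(rho^2) = sum of eigenvalues squared
= (10/11)^2 + (1/11)^2
= (100 + 1) / 121
= 101/121
= 0.8347

0.8347


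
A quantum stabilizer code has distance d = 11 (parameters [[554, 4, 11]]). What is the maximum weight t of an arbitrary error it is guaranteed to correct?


Code parameters: [[554, 4, 11]], distance d = 11.
Number of correctable errors = floor((d-1)/2)
= floor((11 - 1)/2)
= floor(10/2)
= 5

5


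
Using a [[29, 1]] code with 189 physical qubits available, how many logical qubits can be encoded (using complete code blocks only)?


Each code block uses 29 physical qubits for 1 logical qubit(s).
Number of complete blocks = floor(189 / 29) = 6
Logical qubits = 6 * 1
= 6

6


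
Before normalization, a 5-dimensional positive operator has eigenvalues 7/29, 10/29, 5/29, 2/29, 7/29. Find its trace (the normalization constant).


tr(M) = sum of eigenvalues
= 7/29 + 10/29 + 5/29 + 2/29 + 7/29
= 31/29
= 1.0690

1.0690


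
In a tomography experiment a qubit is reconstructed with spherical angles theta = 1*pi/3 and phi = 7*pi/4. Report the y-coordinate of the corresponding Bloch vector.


theta = 1.0472, phi = 5.4978
r_y = sin(theta)*sin(phi) = 0.8660 * -0.7071
r_y = -0.6124

-0.6124


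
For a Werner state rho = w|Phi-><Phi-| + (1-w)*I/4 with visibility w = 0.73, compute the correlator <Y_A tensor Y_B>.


|Phi-> = (|00> - |11>)/sqrt(2)
For the pure Bell state, <Y_A Y_B> = +1 (Bell-state Pauli correlator).
The maximally-mixed part I/4 has tr(I/4 * P tensor P) = 0 for any traceless Pauli P.
So <Y_A Y_B>_rho = w * (+1) + (1 - w) * 0
= 0.73 * (+1)
= 0.7300

0.7300


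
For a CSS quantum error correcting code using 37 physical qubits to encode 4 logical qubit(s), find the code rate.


Code rate R = k/n
= 4/37
= 0.1081

0.1081


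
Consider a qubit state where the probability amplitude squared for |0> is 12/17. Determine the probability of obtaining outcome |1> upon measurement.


|alpha|^2 = 12/17 = 0.7059
|beta|^2 = 1 - 12/17 = 5/17 = 0.2941
P(|1>) = |beta|^2 = 0.2941

0.2941


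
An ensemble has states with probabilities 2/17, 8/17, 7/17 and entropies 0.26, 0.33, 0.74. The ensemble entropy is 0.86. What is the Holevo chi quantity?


chi = S(rho) - sum_i p_i * S(rho_i)
Weighted entropy = 2/17 * 0.26 + 8/17 * 0.33 + 7/17 * 0.74
= 0.4906
chi = 0.86 - 0.4906
= 0.3694

0.3694


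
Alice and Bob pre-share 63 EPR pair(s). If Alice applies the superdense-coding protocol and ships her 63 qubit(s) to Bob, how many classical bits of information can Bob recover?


Superdense coding allows 2 classical bits per shared entangled pair.
63 pair(s) -> 2 * 63 = 126 classical bits

126


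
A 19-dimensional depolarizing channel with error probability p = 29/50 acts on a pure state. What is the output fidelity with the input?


F = (1-p) + p/d
= (1 - 0.5800) + 0.5800/19
= 0.4200 + 0.0305
= 0.4505

0.4505


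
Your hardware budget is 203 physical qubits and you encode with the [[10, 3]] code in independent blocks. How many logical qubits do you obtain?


Each code block uses 10 physical qubits for 3 logical qubit(s).
Number of complete blocks = floor(203 / 10) = 20
Logical qubits = 20 * 3
= 60

60


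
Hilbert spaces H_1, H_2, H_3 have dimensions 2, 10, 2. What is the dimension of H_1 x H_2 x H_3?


dim(H_1 x H_2 x H_3) = 2 * 10 * 2
= 20 * 2
= 40

40


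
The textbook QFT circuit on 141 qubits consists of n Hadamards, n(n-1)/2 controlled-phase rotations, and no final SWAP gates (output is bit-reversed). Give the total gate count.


Hadamard gates: 141
Controlled rotations: n*(n-1)/2 = 141*140/2 = 9870
SWAP gates: 0 (omitted)
Total = 141 + 9870
= 10011

10011


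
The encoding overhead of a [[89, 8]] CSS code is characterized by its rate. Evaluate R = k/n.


Code rate R = k/n
= 8/89
= 0.0899

0.0899


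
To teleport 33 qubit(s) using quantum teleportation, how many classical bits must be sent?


Quantum teleportation requires 2 classical bits per qubit teleported.
33 qubit(s) -> 2 * 33 = 66 classical bits

66


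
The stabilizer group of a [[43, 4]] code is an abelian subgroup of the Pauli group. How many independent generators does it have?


For an [[n,k]] stabilizer code:
Number of stabilizer generators = n - k
= 43 - 4
= 39

39


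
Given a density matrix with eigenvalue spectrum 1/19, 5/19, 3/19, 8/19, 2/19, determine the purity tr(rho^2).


tr(rho^2) = sum of eigenvalues squared
= (1/19)^2 + (5/19)^2 + (3/19)^2 + (8/19)^2 + (2/19)^2
= (1 + 25 + 9 + 64 + 4) / 361
= 103/361
= 0.2853

0.2853


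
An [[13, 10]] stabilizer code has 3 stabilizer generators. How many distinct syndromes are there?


Each stabilizer generator gives a binary (+1 or -1) measurement outcome.
With 3 independent generators:
Total syndromes = 2^3
= 8

8


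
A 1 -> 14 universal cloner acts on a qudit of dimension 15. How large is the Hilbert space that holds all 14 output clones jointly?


Output space = H^(tensor 14) where dim(H) = 15
dim = 15^14
= 225 (after 2 factors)
= 3375 (after 3 factors)
= 50625 (after 4 factors)
= 759375 (after 5 factors)
= 11390625 (after 6 factors)
= 170859375 (after 7 factors)
= 2562890625 (after 8 factors)
= 38443359375 (after 9 factors)
= 576650390625 (after 10 factors)
= 8649755859375 (after 11 factors)
= 129746337890625 (after 12 factors)
= 1946195068359375 (after 13 factors)
= 29192926025390625 (after 14 factors)
= 29192926025390625

29192926025390625


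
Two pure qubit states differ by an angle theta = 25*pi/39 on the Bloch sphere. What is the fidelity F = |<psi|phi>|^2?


For states separated by angle theta on Bloch sphere:
F = cos^2(theta/2)
theta = 25*pi/39 = 2.0138
theta/2 = 1.0069
cos(theta/2) = 0.5345
F = 0.2857

0.2857


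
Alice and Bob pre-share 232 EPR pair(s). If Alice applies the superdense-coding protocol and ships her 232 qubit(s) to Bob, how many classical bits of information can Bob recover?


Superdense coding allows 2 classical bits per shared entangled pair.
232 pair(s) -> 2 * 232 = 464 classical bits

464


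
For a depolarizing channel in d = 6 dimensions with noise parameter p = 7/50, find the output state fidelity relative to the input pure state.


F = (1-p) + p/d
= (1 - 0.1400) + 0.1400/6
= 0.8600 + 0.0233
= 0.8833

0.8833


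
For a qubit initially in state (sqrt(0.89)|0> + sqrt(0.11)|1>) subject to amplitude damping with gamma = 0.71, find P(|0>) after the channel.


For amplitude damping with parameter gamma on state sqrt(a)|0> + sqrt(b)|1>:
alpha^2 = 0.89, beta^2 = 0.11
P(|0>) = alpha^2 + gamma * beta^2
= 0.89 + 0.71 * 0.11
= 0.89 + 0.0781
= 0.9681

0.9681


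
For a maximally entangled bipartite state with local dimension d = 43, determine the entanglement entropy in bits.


For a maximally entangled state in d x d:
S = log2(d) = log2(43)
= 5.4263

5.4263


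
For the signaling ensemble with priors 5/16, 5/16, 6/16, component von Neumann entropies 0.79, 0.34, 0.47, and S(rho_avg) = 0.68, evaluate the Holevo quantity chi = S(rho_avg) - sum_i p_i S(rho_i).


chi = S(rho) - sum_i p_i * S(rho_i)
Weighted entropy = 5/16 * 0.79 + 5/16 * 0.34 + 6/16 * 0.47
= 0.5294
chi = 0.68 - 0.5294
= 0.1506

0.1506


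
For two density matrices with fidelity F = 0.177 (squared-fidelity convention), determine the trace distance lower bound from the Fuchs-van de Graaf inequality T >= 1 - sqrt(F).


Fuchs-van de Graaf (squared-fidelity convention): 1 - sqrt(F) <= T <= sqrt(1 - F).
Lower bound: T >= 1 - sqrt(F)
sqrt(F) = sqrt(0.177) = 0.4207
T >= 1 - 0.4207
T >= 0.5793

0.5793


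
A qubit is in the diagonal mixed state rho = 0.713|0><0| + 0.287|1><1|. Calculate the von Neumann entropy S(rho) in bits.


S = -p*log2(p) - (1-p)*log2(1-p)
p = 0.7130, 1-p = 0.2870
= -0.7130 * log2(0.7130) - 0.2870 * log2(0.2870)
= -(-0.3480) - (-0.5169)
= 0.8648

0.8648


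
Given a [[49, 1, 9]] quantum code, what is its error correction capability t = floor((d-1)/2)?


Code parameters: [[49, 1, 9]], distance d = 9.
Number of correctable errors = floor((d-1)/2)
= floor((9 - 1)/2)
= floor(8/2)
= 4

4


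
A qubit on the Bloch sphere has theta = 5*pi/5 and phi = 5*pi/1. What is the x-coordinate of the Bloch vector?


theta = 3.1416, phi = 15.7080
r_x = sin(theta)*cos(phi) = 0.0000 * -1.0000
r_x = 0.0000

0.0000


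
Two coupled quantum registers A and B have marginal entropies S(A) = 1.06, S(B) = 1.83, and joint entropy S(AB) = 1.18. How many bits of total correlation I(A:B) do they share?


I(A:B) = S(A) + S(B) - S(AB)
= 1.06 + 1.83 - 1.18
= 1.7100

1.7100


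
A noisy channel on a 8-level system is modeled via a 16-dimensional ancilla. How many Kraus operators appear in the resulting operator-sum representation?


Tracing out the environment in an orthonormal basis {|i>_E} gives Kraus operators K_i = <i|_E U |0>_E.
Number of Kraus operators = dim(H_env) = d_env
= 16

16


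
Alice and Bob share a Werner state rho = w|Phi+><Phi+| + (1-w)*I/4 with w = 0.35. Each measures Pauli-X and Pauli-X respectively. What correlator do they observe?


|Phi+> = (|00> + |11>)/sqrt(2)
For the pure Bell state, <X_A X_B> = +1 (Bell-state Pauli correlator).
The maximally-mixed part I/4 has tr(I/4 * P tensor P) = 0 for any traceless Pauli P.
So <X_A X_B>_rho = w * (+1) + (1 - w) * 0
= 0.35 * (+1)
= 0.3500

0.3500


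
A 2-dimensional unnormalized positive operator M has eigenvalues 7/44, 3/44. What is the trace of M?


tr(M) = sum of eigenvalues
= 7/44 + 3/44
= 10/44
= 0.2273

0.2273


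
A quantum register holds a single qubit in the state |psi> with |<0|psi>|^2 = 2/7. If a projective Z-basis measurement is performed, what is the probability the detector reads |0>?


|alpha|^2 = 2/7 = 0.2857
|beta|^2 = 1 - 2/7 = 5/7 = 0.7143
P(|0>) = |alpha|^2 = 0.2857

0.2857


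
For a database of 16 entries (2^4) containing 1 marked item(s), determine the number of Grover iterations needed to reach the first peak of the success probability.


After j Grover iterations the success probability is P(j) = sin^2((2j+1)*theta), where sin(theta) = sqrt(k/N).
N = 2^4 = 16, k = 1
sin(theta) = sqrt(k/N) = 0.25
theta = arcsin(sqrt(k/N)) = 0.2526802551 rad
P(j) reaches its first maximum when (2j+1)*theta is as close as possible to pi/2, i.e. j = round(pi/(4*theta) - 1/2).
pi/(4*theta) - 1/2 = 2.6083
(For comparison, the common estimate pi/4 * sqrt(N/k) = 3.1416; the exact maximiser is used here.)
Optimal iterations = 3

3


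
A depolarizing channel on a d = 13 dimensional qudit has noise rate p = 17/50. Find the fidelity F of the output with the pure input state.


F = (1-p) + p/d
= (1 - 0.3400) + 0.3400/13
= 0.6600 + 0.0262
= 0.6862

0.6862


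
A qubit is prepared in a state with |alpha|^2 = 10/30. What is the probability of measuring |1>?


|alpha|^2 = 10/30 = 0.3333
|beta|^2 = 1 - 10/30 = 20/30 = 0.6667
P(|1>) = |beta|^2 = 0.6667

0.6667


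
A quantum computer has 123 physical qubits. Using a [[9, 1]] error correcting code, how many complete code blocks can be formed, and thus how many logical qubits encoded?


Each code block uses 9 physical qubits for 1 logical qubit(s).
Number of complete blocks = floor(123 / 9) = 13
Logical qubits = 13 * 1
= 13

13


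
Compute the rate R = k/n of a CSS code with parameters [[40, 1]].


Code rate R = k/n
= 1/40
= 0.0250

0.0250


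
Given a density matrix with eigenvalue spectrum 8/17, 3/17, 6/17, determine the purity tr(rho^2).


tr(rho^2) = sum of eigenvalues squared
= (8/17)^2 + (3/17)^2 + (6/17)^2
= (64 + 9 + 36) / 289
= 109/289
= 0.3772

0.3772


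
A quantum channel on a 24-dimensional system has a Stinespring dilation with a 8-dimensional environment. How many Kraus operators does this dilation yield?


Tracing out the environment in an orthonormal basis {|i>_E} gives Kraus operators K_i = <i|_E U |0>_E.
Number of Kraus operators = dim(H_env) = d_env
= 8

8


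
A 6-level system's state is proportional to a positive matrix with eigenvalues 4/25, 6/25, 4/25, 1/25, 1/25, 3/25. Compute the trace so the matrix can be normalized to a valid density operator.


tr(M) = sum of eigenvalues
= 4/25 + 6/25 + 4/25 + 1/25 + 1/25 + 3/25
= 19/25
= 0.7600

0.7600


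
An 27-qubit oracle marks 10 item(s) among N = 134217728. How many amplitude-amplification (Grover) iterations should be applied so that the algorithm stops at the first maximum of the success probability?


After j Grover iterations the success probability is P(j) = sin^2((2j+1)*theta), where sin(theta) = sqrt(k/N).
N = 2^27 = 134217728, k = 10
sin(theta) = sqrt(k/N) = 0.0002729575168
theta = arcsin(sqrt(k/N)) = 0.0002729575202 rad
P(j) reaches its first maximum when (2j+1)*theta is as close as possible to pi/2, i.e. j = round(pi/(4*theta) - 1/2).
pi/(4*theta) - 1/2 = 2876.8641
(For comparison, the common estimate pi/4 * sqrt(N/k) = 2877.3641; the exact maximiser is used here.)
Optimal iterations = 2877

2877


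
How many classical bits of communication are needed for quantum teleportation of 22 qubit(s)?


Quantum teleportation requires 2 classical bits per qubit teleported.
22 qubit(s) -> 2 * 22 = 44 classical bits

44


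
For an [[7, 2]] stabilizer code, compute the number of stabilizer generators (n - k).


For an [[n,k]] stabilizer code:
Number of stabilizer generators = n - k
= 7 - 2
= 5

5


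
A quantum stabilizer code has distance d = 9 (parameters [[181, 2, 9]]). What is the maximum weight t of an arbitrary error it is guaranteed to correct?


Code parameters: [[181, 2, 9]], distance d = 9.
Number of correctable errors = floor((d-1)/2)
= floor((9 - 1)/2)
= floor(8/2)
= 4

4


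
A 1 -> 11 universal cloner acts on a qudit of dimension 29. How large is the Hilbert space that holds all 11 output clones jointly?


Output space = H^(tensor 11) where dim(H) = 29
dim = 29^11
= 841 (after 2 factors)
= 24389 (after 3 factors)
= 707281 (after 4 factors)
= 20511149 (after 5 factors)
= 594823321 (after 6 factors)
= 17249876309 (after 7 factors)
= 500246412961 (after 8 factors)
= 14507145975869 (after 9 factors)
= 420707233300201 (after 10 factors)
= 12200509765705829 (after 11 factors)
= 12200509765705829

12200509765705829


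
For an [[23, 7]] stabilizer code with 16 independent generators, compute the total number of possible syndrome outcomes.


Each stabilizer generator gives a binary (+1 or -1) measurement outcome.
With 16 independent generators:
Total syndromes = 2^16
= 65536

65536


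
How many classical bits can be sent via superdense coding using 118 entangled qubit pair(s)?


Superdense coding allows 2 classical bits per shared entangled pair.
118 pair(s) -> 2 * 118 = 236 classical bits

236


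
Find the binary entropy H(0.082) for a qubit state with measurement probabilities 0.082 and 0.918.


S = -p*log2(p) - (1-p)*log2(1-p)
p = 0.0820, 1-p = 0.9180
= -0.0820 * log2(0.0820) - 0.9180 * log2(0.9180)
= -(-0.2959) - (-0.1133)
= 0.4092

0.4092


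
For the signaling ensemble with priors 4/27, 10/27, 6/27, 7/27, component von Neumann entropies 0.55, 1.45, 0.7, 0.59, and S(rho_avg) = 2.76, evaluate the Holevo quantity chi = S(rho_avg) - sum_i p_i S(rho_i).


chi = S(rho) - sum_i p_i * S(rho_i)
Weighted entropy = 4/27 * 0.55 + 10/27 * 1.45 + 6/27 * 0.7 + 7/27 * 0.59
= 0.9270
chi = 2.76 - 0.9270
= 1.8330

1.8330


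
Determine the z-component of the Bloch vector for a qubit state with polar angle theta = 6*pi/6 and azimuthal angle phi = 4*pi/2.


theta = 3.1416, phi = 6.2832
r_z = cos(theta) = -1.0000

-1.0000


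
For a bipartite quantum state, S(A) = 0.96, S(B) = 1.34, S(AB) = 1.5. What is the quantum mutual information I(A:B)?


I(A:B) = S(A) + S(B) - S(AB)
= 0.96 + 1.34 - 1.5
= 0.8000

0.8000


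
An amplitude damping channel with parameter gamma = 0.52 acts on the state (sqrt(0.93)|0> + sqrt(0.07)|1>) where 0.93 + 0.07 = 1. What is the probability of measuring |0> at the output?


For amplitude damping with parameter gamma on state sqrt(a)|0> + sqrt(b)|1>:
alpha^2 = 0.93, beta^2 = 0.07
P(|0>) = alpha^2 + gamma * beta^2
= 0.93 + 0.52 * 0.07
= 0.93 + 0.0364
= 0.9664

0.9664


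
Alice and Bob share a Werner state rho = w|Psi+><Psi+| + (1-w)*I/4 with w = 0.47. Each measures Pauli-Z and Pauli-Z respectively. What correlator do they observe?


|Psi+> = (|01> + |10>)/sqrt(2)
For the pure Bell state, <Z_A Z_B> = -1 (Bell-state Pauli correlator).
The maximally-mixed part I/4 has tr(I/4 * P tensor P) = 0 for any traceless Pauli P.
So <Z_A Z_B>_rho = w * (-1) + (1 - w) * 0
= 0.47 * (-1)
= -0.4700

-0.4700


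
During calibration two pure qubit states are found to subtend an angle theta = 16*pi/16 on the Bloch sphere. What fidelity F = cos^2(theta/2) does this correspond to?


For states separated by angle theta on Bloch sphere:
F = cos^2(theta/2)
theta = 16*pi/16 = 3.1416
theta/2 = 1.5708
cos(theta/2) = 0.0000
F = 0.0000

0.0000


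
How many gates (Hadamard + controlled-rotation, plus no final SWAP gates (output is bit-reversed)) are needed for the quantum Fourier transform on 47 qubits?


Hadamard gates: 47
Controlled rotations: n*(n-1)/2 = 47*46/2 = 1081
SWAP gates: 0 (omitted)
Total = 47 + 1081
= 1128

1128


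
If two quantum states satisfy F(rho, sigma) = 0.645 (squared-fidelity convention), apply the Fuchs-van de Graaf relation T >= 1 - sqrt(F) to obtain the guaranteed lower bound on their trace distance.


Fuchs-van de Graaf (squared-fidelity convention): 1 - sqrt(F) <= T <= sqrt(1 - F).
Lower bound: T >= 1 - sqrt(F)
sqrt(F) = sqrt(0.645) = 0.8031
T >= 1 - 0.8031
T >= 0.1969

0.1969


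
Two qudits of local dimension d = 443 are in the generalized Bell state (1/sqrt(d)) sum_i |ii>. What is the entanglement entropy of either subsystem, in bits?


For a maximally entangled state in d x d:
S = log2(d) = log2(443)
= 8.7912

8.7912


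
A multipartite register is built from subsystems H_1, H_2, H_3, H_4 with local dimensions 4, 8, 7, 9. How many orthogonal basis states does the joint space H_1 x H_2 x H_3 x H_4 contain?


dim(H_1 x H_2 x H_3 x H_4) = 4 * 8 * 7 * 9
= 32 * 7 * 9
= 224 * 9
= 2016

2016


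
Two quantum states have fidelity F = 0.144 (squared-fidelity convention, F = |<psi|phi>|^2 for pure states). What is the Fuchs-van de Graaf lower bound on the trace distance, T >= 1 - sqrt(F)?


Fuchs-van de Graaf (squared-fidelity convention): 1 - sqrt(F) <= T <= sqrt(1 - F).
Lower bound: T >= 1 - sqrt(F)
sqrt(F) = sqrt(0.144) = 0.3795
T >= 1 - 0.3795
T >= 0.6205

0.6205
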